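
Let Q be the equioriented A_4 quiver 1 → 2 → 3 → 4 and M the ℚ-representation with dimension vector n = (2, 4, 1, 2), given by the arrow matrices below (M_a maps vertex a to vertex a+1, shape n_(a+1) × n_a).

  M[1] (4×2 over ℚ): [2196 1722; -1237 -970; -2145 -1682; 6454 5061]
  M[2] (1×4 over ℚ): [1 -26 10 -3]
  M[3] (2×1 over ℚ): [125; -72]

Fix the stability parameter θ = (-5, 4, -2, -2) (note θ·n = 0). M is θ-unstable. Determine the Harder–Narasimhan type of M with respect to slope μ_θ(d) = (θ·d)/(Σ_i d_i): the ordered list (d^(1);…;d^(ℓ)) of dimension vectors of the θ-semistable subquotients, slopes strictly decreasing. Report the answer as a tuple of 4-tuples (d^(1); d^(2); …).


Via rank(M_{q-1}∘⋯∘M_p): M ≅ I[1,2], I[1,4], I[2,2]^2, I[4,4].
μ_θ-semistable layers: μ^(1)=4; μ^(2)=0; μ^(3)=-2; μ^(4)=-5

((0, 3, 0, 0); (0, 1, 1, 1); (0, 0, 0, 1); (2, 0, 0, 0))


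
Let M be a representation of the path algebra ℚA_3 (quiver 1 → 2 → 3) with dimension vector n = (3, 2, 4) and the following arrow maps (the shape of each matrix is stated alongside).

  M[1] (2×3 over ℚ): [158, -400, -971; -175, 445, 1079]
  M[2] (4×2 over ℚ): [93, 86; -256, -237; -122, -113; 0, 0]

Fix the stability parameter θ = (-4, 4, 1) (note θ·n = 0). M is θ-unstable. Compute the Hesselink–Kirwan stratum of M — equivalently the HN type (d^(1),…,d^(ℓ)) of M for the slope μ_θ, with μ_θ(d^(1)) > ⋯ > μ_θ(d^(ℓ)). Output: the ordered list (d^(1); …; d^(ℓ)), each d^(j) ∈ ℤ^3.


Barcode: M ≅ I[1,1], I[1,3]^2, I[3,3]^2. HN layers by μ_θ (3 steps, strictly decreasing):
  μ^(1)=5/2; μ^(2)=1; μ^(3)=-4

((0, 2, 2); (0, 0, 2); (3, 0, 0))


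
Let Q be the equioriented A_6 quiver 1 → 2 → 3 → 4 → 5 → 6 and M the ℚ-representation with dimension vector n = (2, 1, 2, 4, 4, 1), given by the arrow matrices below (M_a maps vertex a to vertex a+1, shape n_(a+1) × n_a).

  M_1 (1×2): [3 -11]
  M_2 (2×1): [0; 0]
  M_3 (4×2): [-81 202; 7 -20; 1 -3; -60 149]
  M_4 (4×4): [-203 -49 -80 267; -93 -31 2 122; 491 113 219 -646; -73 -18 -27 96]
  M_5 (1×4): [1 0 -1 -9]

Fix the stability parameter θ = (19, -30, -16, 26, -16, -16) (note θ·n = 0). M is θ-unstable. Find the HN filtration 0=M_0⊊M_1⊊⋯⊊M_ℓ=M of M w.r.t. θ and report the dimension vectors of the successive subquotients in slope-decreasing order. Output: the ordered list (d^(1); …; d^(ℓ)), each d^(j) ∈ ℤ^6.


Via rank(M_{q-1}∘⋯∘M_p): M ≅ I[1,1], I[1,2], I[3,5], I[3,6], I[4,5]^2.
μ_θ-semistable layers: μ^(1)=19; μ^(2)=5; μ^(3)=-2; μ^(4)=-11/2; μ^(5)=-16

((1, 0, 0, 0, 0, 0); (0, 0, 0, 3, 3, 0); (0, 0, 0, 1, 1, 1); (1, 1, 0, 0, 0, 0); (0, 0, 2, 0, 0, 0))


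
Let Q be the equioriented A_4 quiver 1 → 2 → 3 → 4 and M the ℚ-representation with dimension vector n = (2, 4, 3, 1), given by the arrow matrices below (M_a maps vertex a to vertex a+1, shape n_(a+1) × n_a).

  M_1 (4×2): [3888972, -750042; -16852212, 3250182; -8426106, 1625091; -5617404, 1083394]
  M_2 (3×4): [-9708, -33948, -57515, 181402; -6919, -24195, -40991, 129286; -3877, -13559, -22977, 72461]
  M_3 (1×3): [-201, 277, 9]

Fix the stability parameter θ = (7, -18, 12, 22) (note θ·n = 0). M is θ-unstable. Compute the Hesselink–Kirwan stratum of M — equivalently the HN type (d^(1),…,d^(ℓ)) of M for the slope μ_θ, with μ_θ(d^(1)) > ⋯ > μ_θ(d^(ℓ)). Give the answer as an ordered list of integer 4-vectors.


Via rank(M_{q-1}∘⋯∘M_p): M ≅ I[1,1], I[1,4], I[2,2], I[2,3]^2.
μ_θ-semistable layers: μ^(1)=22; μ^(2)=12; μ^(3)=7; μ^(4)=-11/2; μ^(5)=-18

((0, 0, 0, 1); (0, 0, 3, 0); (1, 0, 0, 0); (1, 1, 0, 0); (0, 3, 0, 0))


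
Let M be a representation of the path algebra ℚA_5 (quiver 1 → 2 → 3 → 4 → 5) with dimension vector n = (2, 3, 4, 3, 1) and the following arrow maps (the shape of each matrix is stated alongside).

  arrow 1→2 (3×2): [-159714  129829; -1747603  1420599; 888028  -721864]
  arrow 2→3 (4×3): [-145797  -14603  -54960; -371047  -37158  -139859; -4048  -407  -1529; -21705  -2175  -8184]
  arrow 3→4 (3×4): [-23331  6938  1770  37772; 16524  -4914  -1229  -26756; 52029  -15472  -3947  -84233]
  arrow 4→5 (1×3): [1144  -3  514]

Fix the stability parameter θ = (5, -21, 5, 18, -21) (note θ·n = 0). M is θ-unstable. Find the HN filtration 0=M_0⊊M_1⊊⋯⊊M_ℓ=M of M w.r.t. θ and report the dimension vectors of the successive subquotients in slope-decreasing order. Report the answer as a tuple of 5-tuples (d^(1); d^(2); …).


Barcode: M ≅ I[1,4], I[1,5], I[2,2], I[3,3], I[3,4]. HN layers by μ_θ (5 steps, strictly decreasing):
  μ^(1)=18; μ^(2)=5; μ^(3)=2/3; μ^(4)=-8; μ^(5)=-21

((0, 0, 0, 2, 0); (0, 0, 3, 0, 0); (0, 0, 1, 1, 1); (2, 2, 0, 0, 0); (0, 1, 0, 0, 0))


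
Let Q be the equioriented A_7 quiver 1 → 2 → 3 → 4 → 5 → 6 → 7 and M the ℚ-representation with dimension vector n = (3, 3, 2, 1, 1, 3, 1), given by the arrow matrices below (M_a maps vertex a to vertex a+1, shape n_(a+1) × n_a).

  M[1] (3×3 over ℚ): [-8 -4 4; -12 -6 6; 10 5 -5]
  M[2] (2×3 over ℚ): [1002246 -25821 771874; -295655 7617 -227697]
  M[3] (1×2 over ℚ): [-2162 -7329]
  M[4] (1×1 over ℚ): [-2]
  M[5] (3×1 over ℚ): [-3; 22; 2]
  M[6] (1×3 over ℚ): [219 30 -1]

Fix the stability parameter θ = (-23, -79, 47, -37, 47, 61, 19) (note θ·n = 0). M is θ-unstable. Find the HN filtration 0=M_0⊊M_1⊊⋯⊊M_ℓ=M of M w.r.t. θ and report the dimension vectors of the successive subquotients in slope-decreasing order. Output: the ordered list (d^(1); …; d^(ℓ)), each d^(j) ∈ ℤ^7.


Via rank(M_{q-1}∘⋯∘M_p): M ≅ I[1,1]^2, I[1,7], I[2,2], I[2,3], I[6,6]^2.
μ_θ-semistable layers: μ^(1)=61; μ^(2)=47; μ^(3)=127/3; μ^(4)=5; μ^(5)=-23; μ^(6)=-51; μ^(7)=-79

((0, 0, 0, 0, 0, 2, 0); (0, 0, 1, 0, 0, 0, 0); (0, 0, 0, 0, 1, 1, 1); (0, 0, 1, 1, 0, 0, 0); (2, 0, 0, 0, 0, 0, 0); (1, 1, 0, 0, 0, 0, 0); (0, 2, 0, 0, 0, 0, 0))


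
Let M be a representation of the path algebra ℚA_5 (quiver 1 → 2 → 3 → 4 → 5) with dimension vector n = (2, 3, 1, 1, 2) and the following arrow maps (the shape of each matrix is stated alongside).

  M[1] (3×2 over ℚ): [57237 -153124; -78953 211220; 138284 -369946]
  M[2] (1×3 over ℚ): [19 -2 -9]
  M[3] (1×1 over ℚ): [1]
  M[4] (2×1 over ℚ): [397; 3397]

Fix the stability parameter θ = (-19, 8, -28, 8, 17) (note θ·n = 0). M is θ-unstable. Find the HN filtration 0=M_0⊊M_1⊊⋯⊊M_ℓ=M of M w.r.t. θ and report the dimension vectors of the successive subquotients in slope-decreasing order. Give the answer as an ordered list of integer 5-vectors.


Interval decomposition of M: I[1,2], I[1,5], I[2,2], I[5,5].
HN type (ℓ=4): μ^(1)=17; μ^(2)=8; μ^(3)=-10; μ^(4)=-19

((0, 0, 0, 0, 2); (0, 2, 0, 1, 0); (0, 1, 1, 0, 0); (2, 0, 0, 0, 0))


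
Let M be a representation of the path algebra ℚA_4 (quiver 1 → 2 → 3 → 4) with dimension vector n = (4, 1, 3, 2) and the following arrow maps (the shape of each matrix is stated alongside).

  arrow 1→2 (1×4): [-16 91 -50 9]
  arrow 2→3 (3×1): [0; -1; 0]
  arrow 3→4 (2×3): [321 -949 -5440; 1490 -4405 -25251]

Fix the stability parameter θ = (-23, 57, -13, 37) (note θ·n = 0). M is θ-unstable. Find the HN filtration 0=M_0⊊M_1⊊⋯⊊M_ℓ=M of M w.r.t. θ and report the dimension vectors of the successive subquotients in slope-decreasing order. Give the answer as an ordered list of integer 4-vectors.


Interval decomposition of M: I[1,1]^3, I[1,4], I[3,3], I[3,4].
HN type (ℓ=4): μ^(1)=37; μ^(2)=22; μ^(3)=-13; μ^(4)=-23

((0, 0, 0, 2); (0, 1, 1, 0); (0, 0, 2, 0); (4, 0, 0, 0))


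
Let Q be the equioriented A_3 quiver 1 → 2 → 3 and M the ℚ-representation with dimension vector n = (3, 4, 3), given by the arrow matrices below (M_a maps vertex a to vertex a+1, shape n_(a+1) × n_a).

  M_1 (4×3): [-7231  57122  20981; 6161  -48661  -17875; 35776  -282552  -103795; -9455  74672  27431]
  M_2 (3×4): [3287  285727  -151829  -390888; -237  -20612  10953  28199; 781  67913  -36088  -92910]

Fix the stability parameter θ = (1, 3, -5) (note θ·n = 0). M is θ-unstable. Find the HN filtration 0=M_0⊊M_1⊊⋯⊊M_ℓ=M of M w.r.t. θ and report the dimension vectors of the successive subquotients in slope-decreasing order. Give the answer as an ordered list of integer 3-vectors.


Barcode: M ≅ I[1,2], I[1,3]^2, I[2,3]. HN layers by μ_θ (4 steps, strictly decreasing):
  μ^(1)=3; μ^(2)=1; μ^(3)=-1/3; μ^(4)=-1

((0, 1, 0); (1, 0, 0); (2, 2, 2); (0, 1, 1))


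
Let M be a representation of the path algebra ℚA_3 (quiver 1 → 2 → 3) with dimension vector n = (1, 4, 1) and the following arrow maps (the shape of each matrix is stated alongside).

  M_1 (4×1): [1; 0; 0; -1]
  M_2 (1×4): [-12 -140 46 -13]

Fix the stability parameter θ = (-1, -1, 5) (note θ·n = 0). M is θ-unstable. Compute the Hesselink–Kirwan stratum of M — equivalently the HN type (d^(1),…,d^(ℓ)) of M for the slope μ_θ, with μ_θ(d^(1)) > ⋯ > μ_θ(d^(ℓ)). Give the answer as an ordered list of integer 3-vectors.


Barcode: M ≅ I[1,3], I[2,2]^3. HN layers by μ_θ (2 steps, strictly decreasing):
  μ^(1)=5; μ^(2)=-1

((0, 0, 1); (1, 4, 0))


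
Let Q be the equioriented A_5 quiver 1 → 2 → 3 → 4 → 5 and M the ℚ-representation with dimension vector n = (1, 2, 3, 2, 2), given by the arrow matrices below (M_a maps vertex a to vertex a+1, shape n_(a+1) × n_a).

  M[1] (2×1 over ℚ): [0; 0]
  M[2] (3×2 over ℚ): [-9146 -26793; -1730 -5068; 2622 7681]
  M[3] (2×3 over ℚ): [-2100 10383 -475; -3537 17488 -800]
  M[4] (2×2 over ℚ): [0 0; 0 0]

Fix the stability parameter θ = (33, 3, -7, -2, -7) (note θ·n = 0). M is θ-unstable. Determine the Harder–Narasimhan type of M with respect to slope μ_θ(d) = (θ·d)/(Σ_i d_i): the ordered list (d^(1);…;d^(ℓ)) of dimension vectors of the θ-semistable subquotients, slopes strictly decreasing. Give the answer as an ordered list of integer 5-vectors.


Barcode: M ≅ I[1,1], I[2,4]^2, I[3,3], I[5,5]^2. HN layers by μ_θ (3 steps, strictly decreasing):
  μ^(1)=33; μ^(2)=-2; μ^(3)=-7

((1, 0, 0, 0, 0); (0, 2, 2, 2, 0); (0, 0, 1, 0, 2))


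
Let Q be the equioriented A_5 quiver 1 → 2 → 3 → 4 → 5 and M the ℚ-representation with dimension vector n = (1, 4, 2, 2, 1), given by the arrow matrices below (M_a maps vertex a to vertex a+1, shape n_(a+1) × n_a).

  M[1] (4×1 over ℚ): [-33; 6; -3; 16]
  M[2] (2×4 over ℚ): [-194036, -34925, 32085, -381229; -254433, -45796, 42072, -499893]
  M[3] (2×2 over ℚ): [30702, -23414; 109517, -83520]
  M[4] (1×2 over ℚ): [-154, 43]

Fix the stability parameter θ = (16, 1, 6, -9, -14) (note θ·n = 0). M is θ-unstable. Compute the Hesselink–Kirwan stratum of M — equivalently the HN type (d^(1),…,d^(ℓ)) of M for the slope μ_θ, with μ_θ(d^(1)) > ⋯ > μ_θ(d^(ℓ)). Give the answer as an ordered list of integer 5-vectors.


Via rank(M_{q-1}∘⋯∘M_p): M ≅ I[1,5], I[2,2]^2, I[2,4].
μ_θ-semistable layers: μ^(1)=1; μ^(2)=0; μ^(3)=-2/3

((0, 2, 0, 0, 0); (1, 1, 1, 1, 1); (0, 1, 1, 1, 0))


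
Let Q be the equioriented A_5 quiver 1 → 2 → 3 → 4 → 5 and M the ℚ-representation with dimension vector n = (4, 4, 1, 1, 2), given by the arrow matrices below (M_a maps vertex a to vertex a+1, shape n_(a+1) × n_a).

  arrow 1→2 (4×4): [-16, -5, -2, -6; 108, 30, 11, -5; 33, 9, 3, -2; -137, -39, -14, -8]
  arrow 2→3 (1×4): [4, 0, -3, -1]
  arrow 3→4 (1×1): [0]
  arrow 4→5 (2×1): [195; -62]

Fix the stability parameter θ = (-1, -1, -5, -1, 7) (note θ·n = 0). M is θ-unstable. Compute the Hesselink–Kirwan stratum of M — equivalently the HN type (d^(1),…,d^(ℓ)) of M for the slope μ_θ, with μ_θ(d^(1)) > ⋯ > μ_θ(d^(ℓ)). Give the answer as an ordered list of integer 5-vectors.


Barcode: M ≅ I[1,2]^3, I[1,3], I[4,5], I[5,5]. HN layers by μ_θ (3 steps, strictly decreasing):
  μ^(1)=7; μ^(2)=-1; μ^(3)=-7/3

((0, 0, 0, 0, 2); (3, 3, 0, 1, 0); (1, 1, 1, 0, 0))


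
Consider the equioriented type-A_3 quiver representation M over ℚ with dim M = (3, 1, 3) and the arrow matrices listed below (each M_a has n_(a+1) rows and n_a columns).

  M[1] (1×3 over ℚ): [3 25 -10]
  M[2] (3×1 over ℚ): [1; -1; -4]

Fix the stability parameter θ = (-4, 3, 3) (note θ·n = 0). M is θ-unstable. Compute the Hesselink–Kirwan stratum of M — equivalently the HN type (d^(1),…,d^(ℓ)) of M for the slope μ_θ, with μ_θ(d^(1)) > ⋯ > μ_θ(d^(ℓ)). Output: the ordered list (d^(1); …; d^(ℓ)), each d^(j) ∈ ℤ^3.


Via rank(M_{q-1}∘⋯∘M_p): M ≅ I[1,1]^2, I[1,3], I[3,3]^2.
μ_θ-semistable layers: μ^(1)=3; μ^(2)=-4

((0, 1, 3); (3, 0, 0))


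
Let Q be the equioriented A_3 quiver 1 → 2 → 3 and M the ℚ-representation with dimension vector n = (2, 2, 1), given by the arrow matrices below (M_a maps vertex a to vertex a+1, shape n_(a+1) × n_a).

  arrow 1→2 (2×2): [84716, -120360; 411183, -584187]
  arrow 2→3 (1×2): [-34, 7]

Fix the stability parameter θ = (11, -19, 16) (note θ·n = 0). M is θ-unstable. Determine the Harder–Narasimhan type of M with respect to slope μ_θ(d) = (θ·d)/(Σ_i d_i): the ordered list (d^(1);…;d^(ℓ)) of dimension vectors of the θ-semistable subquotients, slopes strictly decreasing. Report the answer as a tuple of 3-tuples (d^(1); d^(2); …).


Interval decomposition of M: I[1,2], I[1,3].
HN type (ℓ=2): μ^(1)=16; μ^(2)=-4

((0, 0, 1); (2, 2, 0))


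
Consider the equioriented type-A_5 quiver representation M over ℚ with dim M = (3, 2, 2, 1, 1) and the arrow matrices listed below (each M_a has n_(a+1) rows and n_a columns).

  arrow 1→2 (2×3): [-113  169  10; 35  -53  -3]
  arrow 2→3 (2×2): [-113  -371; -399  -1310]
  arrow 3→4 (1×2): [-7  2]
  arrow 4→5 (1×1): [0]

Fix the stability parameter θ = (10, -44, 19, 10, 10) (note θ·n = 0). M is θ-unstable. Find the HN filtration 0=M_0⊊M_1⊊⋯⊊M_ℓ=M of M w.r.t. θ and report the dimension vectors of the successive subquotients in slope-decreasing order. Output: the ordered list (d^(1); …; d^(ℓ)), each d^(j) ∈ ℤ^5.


Barcode: M ≅ I[1,1], I[1,3], I[1,4], I[5,5]. HN layers by μ_θ (4 steps, strictly decreasing):
  μ^(1)=19; μ^(2)=29/2; μ^(3)=10; μ^(4)=-17

((0, 0, 1, 0, 0); (0, 0, 1, 1, 0); (1, 0, 0, 0, 1); (2, 2, 0, 0, 0))


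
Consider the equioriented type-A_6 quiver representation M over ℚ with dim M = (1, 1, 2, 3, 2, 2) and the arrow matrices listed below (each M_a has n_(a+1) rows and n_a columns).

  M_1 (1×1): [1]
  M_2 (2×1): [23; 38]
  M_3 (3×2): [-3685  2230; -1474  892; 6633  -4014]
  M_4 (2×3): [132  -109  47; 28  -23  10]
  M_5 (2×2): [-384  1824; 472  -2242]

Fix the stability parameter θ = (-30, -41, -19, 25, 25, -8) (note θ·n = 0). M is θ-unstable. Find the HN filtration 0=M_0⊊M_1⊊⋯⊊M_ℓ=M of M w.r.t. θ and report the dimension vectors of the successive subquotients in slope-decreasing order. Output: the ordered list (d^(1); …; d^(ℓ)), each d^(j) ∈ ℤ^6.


Barcode: M ≅ I[1,5], I[3,3], I[4,4], I[4,6], I[6,6]. HN layers by μ_θ (5 steps, strictly decreasing):
  μ^(1)=25; μ^(2)=14; μ^(3)=-8; μ^(4)=-19; μ^(5)=-71/2

((0, 0, 0, 2, 1, 0); (0, 0, 0, 1, 1, 1); (0, 0, 0, 0, 0, 1); (0, 0, 2, 0, 0, 0); (1, 1, 0, 0, 0, 0))


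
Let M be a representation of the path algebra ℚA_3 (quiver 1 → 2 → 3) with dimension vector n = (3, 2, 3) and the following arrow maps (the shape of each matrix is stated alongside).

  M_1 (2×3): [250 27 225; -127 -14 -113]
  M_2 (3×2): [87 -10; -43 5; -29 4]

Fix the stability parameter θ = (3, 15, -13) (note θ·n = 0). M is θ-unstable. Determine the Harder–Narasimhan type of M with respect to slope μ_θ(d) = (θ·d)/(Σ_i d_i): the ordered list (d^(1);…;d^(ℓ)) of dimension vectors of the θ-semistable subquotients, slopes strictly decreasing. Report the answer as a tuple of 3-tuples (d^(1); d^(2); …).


Interval decomposition of M: I[1,1], I[1,3]^2, I[3,3].
HN type (ℓ=3): μ^(1)=3; μ^(2)=5/3; μ^(3)=-13

((1, 0, 0); (2, 2, 2); (0, 0, 1))


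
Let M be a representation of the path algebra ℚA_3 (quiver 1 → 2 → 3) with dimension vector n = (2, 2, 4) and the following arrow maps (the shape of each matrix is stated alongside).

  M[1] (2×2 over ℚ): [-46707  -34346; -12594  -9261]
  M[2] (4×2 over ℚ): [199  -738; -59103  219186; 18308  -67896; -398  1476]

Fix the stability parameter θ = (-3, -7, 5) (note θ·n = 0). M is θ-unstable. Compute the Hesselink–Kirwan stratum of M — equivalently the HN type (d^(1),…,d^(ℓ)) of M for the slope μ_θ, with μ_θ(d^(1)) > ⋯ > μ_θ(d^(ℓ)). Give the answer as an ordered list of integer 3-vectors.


Interval decomposition of M: I[1,2], I[1,3], I[3,3]^3.
HN type (ℓ=2): μ^(1)=5; μ^(2)=-5

((0, 0, 4); (2, 2, 0))


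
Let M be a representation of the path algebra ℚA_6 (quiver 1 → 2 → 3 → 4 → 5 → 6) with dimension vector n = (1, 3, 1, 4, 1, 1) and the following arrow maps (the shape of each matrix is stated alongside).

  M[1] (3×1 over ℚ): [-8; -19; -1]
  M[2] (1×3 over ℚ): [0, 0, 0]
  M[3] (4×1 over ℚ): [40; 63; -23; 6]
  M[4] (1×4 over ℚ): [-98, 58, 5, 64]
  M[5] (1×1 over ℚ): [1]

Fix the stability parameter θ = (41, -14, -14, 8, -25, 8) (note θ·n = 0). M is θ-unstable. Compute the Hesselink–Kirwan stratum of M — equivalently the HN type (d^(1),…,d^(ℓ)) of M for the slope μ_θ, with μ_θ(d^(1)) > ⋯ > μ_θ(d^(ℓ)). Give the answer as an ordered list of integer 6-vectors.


Interval decomposition of M: I[1,2], I[2,2]^2, I[3,6], I[4,4]^3.
HN type (ℓ=4): μ^(1)=27/2; μ^(2)=8; μ^(3)=-17/2; μ^(4)=-14

((1, 1, 0, 0, 0, 0); (0, 0, 0, 3, 0, 1); (0, 0, 0, 1, 1, 0); (0, 2, 1, 0, 0, 0))


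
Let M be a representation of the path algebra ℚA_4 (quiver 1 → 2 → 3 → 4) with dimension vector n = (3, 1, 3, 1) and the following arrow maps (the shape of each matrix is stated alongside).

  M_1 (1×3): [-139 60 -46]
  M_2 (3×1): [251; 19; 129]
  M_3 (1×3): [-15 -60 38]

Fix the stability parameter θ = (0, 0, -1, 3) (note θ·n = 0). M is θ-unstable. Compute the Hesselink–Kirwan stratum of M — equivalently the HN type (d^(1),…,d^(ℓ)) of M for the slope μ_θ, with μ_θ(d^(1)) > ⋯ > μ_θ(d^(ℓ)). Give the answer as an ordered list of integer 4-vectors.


Via rank(M_{q-1}∘⋯∘M_p): M ≅ I[1,1]^2, I[1,4], I[3,3]^2.
μ_θ-semistable layers: μ^(1)=3; μ^(2)=0; μ^(3)=-1/3; μ^(4)=-1

((0, 0, 0, 1); (2, 0, 0, 0); (1, 1, 1, 0); (0, 0, 2, 0))


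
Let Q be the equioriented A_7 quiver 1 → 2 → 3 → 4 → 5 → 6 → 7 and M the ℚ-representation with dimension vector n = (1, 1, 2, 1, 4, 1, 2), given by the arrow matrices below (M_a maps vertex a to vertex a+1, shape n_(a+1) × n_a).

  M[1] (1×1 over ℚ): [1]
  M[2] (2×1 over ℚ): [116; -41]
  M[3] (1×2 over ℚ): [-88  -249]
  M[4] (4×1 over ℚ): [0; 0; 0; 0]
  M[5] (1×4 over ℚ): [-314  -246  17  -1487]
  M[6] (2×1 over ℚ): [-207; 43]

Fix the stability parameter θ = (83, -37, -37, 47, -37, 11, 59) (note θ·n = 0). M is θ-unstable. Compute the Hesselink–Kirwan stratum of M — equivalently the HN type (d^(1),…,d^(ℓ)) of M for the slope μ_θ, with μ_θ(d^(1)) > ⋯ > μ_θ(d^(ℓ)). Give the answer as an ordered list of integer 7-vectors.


Barcode: M ≅ I[1,4], I[3,3], I[5,5]^3, I[5,7], I[7,7]. HN layers by μ_θ (5 steps, strictly decreasing):
  μ^(1)=59; μ^(2)=47; μ^(3)=11; μ^(4)=3; μ^(5)=-37

((0, 0, 0, 0, 0, 0, 2); (0, 0, 0, 1, 0, 0, 0); (0, 0, 0, 0, 0, 1, 0); (1, 1, 1, 0, 0, 0, 0); (0, 0, 1, 0, 4, 0, 0))


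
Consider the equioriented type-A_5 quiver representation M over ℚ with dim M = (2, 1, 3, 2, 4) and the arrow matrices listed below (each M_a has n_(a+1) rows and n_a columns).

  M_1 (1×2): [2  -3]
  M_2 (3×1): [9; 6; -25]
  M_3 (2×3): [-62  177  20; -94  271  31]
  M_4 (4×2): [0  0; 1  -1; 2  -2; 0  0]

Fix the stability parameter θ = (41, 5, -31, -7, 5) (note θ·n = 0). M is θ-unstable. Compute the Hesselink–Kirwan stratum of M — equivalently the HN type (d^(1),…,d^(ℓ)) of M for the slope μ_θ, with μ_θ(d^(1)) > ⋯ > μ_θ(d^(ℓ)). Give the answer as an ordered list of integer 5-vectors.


Barcode: M ≅ I[1,1], I[1,5], I[3,3], I[3,4], I[5,5]^3. HN layers by μ_θ (5 steps, strictly decreasing):
  μ^(1)=41; μ^(2)=5; μ^(3)=2; μ^(4)=-7; μ^(5)=-31

((1, 0, 0, 0, 0); (0, 0, 0, 0, 4); (1, 1, 1, 1, 0); (0, 0, 0, 1, 0); (0, 0, 2, 0, 0))


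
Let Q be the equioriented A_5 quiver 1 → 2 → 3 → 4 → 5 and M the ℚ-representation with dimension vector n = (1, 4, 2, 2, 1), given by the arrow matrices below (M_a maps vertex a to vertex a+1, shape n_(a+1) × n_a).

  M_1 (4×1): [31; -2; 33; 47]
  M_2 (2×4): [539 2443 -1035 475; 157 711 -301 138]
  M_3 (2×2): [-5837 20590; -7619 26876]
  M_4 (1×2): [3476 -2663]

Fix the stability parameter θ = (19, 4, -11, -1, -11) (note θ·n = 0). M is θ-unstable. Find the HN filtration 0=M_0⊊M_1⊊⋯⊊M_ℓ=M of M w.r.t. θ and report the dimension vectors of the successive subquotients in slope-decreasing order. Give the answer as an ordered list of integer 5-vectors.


Interval decomposition of M: I[1,5], I[2,2]^2, I[2,4].
HN type (ℓ=4): μ^(1)=4; μ^(2)=0; μ^(3)=-1; μ^(4)=-7/2

((0, 2, 0, 0, 0); (1, 1, 1, 1, 1); (0, 0, 0, 1, 0); (0, 1, 1, 0, 0))


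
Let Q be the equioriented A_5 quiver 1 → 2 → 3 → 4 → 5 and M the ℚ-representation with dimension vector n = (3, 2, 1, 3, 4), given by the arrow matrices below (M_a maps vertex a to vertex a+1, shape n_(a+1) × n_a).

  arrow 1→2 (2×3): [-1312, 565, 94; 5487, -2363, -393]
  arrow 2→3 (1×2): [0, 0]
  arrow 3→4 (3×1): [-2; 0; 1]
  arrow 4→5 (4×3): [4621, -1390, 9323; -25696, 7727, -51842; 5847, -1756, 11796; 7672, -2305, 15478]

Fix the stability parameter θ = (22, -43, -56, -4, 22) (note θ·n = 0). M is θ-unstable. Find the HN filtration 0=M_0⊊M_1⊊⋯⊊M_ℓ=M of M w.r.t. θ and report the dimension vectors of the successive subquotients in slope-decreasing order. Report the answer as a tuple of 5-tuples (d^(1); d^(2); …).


Via rank(M_{q-1}∘⋯∘M_p): M ≅ I[1,1], I[1,2]^2, I[3,5], I[4,5]^2, I[5,5].
μ_θ-semistable layers: μ^(1)=22; μ^(2)=-4; μ^(3)=-21/2; μ^(4)=-56

((1, 0, 0, 0, 4); (0, 0, 0, 3, 0); (2, 2, 0, 0, 0); (0, 0, 1, 0, 0))


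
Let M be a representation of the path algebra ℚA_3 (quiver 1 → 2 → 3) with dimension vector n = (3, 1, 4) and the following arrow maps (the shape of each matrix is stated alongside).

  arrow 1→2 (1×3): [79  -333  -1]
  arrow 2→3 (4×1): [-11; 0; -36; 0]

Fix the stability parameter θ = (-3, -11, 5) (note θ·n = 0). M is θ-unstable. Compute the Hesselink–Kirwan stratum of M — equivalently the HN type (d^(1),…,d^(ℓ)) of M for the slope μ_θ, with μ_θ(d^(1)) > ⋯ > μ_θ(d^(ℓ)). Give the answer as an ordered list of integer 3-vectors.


Barcode: M ≅ I[1,1]^2, I[1,3], I[3,3]^3. HN layers by μ_θ (3 steps, strictly decreasing):
  μ^(1)=5; μ^(2)=-3; μ^(3)=-7

((0, 0, 4); (2, 0, 0); (1, 1, 0))


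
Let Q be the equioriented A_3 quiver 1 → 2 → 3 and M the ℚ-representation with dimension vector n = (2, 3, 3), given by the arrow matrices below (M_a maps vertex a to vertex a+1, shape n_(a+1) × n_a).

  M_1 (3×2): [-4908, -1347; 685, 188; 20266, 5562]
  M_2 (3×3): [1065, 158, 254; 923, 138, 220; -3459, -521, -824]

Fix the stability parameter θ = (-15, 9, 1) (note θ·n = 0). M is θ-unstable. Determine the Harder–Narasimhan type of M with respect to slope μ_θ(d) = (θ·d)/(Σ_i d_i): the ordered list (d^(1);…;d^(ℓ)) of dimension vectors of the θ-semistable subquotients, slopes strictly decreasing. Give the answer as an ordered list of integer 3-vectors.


Interval decomposition of M: I[1,3]^2, I[2,3].
HN type (ℓ=2): μ^(1)=5; μ^(2)=-15

((0, 3, 3); (2, 0, 0))


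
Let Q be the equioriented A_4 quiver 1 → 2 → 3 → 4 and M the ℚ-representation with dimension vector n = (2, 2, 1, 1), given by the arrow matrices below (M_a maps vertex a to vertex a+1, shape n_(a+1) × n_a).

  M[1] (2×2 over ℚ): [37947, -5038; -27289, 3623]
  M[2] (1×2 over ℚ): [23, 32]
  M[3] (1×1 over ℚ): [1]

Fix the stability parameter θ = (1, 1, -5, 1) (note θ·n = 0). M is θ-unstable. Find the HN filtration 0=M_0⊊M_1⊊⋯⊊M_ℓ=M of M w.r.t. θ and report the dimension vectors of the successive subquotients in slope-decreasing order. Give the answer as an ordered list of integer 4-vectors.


Via rank(M_{q-1}∘⋯∘M_p): M ≅ I[1,2], I[1,4].
μ_θ-semistable layers: μ^(1)=1; μ^(2)=-1

((1, 1, 0, 1); (1, 1, 1, 0))


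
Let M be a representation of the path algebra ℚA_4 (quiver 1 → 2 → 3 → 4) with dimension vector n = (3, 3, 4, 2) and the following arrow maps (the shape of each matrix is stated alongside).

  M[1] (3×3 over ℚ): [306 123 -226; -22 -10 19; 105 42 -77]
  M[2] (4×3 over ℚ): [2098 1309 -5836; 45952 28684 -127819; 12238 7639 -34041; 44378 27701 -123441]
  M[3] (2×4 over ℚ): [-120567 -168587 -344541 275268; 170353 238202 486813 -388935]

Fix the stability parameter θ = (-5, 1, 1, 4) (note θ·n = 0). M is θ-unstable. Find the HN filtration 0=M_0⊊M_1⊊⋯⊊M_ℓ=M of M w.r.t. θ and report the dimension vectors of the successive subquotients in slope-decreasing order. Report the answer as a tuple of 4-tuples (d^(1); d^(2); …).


Barcode: M ≅ I[1,2], I[1,4]^2, I[3,3]^2. HN layers by μ_θ (3 steps, strictly decreasing):
  μ^(1)=4; μ^(2)=1; μ^(3)=-5

((0, 0, 0, 2); (0, 3, 4, 0); (3, 0, 0, 0))


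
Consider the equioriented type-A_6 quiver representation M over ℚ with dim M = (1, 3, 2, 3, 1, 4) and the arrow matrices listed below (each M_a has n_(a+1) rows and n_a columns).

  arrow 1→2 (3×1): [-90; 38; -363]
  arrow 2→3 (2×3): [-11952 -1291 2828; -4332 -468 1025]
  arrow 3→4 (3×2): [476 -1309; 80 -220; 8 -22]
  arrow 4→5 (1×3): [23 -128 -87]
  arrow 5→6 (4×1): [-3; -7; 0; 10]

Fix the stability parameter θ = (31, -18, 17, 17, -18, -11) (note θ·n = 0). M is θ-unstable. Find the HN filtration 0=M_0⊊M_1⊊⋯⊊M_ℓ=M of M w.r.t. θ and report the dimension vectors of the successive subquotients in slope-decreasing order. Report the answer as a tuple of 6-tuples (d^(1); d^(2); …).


Via rank(M_{q-1}∘⋯∘M_p): M ≅ I[1,6], I[2,2], I[2,3], I[4,4]^2, I[6,6]^3.
μ_θ-semistable layers: μ^(1)=17; μ^(2)=3; μ^(3)=-11; μ^(4)=-18

((0, 0, 1, 2, 0, 0); (1, 1, 1, 1, 1, 1); (0, 0, 0, 0, 0, 3); (0, 2, 0, 0, 0, 0))


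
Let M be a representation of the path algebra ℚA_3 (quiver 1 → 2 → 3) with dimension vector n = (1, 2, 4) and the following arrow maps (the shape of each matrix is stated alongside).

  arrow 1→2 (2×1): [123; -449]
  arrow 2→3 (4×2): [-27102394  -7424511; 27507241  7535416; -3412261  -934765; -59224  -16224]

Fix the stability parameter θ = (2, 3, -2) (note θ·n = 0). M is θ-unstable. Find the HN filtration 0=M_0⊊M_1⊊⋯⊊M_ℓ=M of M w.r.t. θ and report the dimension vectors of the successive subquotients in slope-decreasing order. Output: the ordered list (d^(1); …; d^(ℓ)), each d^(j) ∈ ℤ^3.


Barcode: M ≅ I[1,3], I[2,3], I[3,3]^2. HN layers by μ_θ (3 steps, strictly decreasing):
  μ^(1)=1; μ^(2)=1/2; μ^(3)=-2

((1, 1, 1); (0, 1, 1); (0, 0, 2))


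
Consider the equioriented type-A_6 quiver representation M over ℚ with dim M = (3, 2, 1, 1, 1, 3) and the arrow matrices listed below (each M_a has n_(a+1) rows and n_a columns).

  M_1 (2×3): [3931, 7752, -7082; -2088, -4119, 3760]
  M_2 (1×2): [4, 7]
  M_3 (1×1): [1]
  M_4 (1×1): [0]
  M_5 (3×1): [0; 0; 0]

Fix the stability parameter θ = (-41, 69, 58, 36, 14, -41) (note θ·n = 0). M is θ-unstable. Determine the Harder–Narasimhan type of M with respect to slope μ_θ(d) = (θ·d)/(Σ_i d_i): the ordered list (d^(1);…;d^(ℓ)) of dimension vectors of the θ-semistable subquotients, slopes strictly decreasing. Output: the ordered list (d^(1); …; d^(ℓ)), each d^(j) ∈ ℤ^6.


Barcode: M ≅ I[1,1], I[1,2], I[1,4], I[5,5], I[6,6]^3. HN layers by μ_θ (4 steps, strictly decreasing):
  μ^(1)=69; μ^(2)=163/3; μ^(3)=14; μ^(4)=-41

((0, 1, 0, 0, 0, 0); (0, 1, 1, 1, 0, 0); (0, 0, 0, 0, 1, 0); (3, 0, 0, 0, 0, 3))


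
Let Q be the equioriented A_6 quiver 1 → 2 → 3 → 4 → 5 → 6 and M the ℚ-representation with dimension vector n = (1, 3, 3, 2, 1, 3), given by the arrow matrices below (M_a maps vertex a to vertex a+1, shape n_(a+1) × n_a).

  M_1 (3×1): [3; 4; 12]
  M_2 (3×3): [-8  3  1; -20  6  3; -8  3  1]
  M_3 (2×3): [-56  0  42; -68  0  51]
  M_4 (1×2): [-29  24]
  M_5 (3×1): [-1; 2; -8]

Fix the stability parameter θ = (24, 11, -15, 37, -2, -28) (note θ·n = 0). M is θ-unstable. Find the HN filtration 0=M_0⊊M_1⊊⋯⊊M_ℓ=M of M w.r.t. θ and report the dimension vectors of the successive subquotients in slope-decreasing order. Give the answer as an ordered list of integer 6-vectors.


Interval decomposition of M: I[1,2], I[2,3], I[2,6], I[3,3], I[4,4], I[6,6]^2.
HN type (ℓ=6): μ^(1)=37; μ^(2)=35/2; μ^(3)=7/3; μ^(4)=-2; μ^(5)=-15; μ^(6)=-28

((0, 0, 0, 1, 0, 0); (1, 1, 0, 0, 0, 0); (0, 0, 0, 1, 1, 1); (0, 2, 2, 0, 0, 0); (0, 0, 1, 0, 0, 0); (0, 0, 0, 0, 0, 2))


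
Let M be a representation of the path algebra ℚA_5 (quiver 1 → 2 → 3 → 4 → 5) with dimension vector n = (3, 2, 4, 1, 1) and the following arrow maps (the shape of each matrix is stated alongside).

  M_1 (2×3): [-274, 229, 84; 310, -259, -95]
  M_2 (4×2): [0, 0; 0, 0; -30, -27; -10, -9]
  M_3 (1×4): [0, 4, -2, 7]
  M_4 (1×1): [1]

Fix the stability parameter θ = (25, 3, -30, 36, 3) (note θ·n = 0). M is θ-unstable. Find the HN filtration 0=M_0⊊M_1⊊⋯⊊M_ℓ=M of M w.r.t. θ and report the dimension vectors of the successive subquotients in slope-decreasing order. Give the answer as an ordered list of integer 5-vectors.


Barcode: M ≅ I[1,1], I[1,2], I[1,5], I[3,3]^3. HN layers by μ_θ (5 steps, strictly decreasing):
  μ^(1)=25; μ^(2)=39/2; μ^(3)=14; μ^(4)=-2/3; μ^(5)=-30

((1, 0, 0, 0, 0); (0, 0, 0, 1, 1); (1, 1, 0, 0, 0); (1, 1, 1, 0, 0); (0, 0, 3, 0, 0))


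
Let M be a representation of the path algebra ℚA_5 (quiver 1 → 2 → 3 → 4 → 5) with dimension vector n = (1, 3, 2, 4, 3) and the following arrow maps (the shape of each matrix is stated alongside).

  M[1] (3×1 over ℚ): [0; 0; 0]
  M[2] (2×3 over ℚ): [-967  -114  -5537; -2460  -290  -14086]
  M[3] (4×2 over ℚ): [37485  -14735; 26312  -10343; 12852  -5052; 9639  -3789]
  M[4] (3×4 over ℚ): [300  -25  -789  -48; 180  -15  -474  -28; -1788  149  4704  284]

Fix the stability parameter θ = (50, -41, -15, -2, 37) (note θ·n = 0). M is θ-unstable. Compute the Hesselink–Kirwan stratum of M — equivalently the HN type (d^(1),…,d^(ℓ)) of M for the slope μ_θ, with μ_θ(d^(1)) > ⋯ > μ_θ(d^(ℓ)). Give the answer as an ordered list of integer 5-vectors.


Barcode: M ≅ I[1,1], I[2,2], I[2,4], I[2,5], I[4,4], I[4,5], I[5,5]. HN layers by μ_θ (5 steps, strictly decreasing):
  μ^(1)=50; μ^(2)=37; μ^(3)=-2; μ^(4)=-15; μ^(5)=-41

((1, 0, 0, 0, 0); (0, 0, 0, 0, 3); (0, 0, 0, 4, 0); (0, 0, 2, 0, 0); (0, 3, 0, 0, 0))


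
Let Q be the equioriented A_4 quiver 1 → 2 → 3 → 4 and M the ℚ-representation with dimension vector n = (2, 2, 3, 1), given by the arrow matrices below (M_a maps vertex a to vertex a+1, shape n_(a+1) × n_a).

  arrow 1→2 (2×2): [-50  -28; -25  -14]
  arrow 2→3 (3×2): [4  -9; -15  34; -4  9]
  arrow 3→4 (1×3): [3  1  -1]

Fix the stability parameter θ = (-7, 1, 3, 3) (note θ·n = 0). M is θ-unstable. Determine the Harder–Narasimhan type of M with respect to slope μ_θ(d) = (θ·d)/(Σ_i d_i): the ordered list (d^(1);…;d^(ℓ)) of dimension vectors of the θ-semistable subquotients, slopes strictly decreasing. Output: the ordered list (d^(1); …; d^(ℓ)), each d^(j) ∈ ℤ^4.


Interval decomposition of M: I[1,1], I[1,3], I[2,4], I[3,3].
HN type (ℓ=3): μ^(1)=3; μ^(2)=1; μ^(3)=-7

((0, 0, 3, 1); (0, 2, 0, 0); (2, 0, 0, 0))


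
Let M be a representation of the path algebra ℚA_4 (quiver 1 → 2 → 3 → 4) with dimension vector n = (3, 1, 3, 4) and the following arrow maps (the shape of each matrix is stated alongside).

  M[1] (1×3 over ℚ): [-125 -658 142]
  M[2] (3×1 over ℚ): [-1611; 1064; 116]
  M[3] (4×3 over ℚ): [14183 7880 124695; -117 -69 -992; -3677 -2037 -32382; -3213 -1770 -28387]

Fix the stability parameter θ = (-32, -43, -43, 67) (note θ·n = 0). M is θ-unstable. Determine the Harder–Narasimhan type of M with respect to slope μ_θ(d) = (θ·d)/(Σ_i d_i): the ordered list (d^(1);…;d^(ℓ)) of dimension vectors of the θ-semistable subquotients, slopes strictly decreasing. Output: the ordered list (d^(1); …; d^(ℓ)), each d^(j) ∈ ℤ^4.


Interval decomposition of M: I[1,1]^2, I[1,4], I[3,4]^2, I[4,4].
HN type (ℓ=4): μ^(1)=67; μ^(2)=-32; μ^(3)=-118/3; μ^(4)=-43

((0, 0, 0, 4); (2, 0, 0, 0); (1, 1, 1, 0); (0, 0, 2, 0))


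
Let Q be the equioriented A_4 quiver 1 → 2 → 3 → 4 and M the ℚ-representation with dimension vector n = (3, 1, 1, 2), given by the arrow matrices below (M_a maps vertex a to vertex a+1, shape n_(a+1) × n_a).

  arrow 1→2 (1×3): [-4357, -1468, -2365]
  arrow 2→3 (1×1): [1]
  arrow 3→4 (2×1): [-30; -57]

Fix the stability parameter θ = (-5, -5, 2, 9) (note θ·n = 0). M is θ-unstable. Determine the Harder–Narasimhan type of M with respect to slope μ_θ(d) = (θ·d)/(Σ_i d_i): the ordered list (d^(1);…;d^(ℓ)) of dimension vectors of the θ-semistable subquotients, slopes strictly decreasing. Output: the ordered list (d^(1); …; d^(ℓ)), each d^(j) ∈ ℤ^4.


Via rank(M_{q-1}∘⋯∘M_p): M ≅ I[1,1]^2, I[1,4], I[4,4].
μ_θ-semistable layers: μ^(1)=9; μ^(2)=2; μ^(3)=-5

((0, 0, 0, 2); (0, 0, 1, 0); (3, 1, 0, 0))


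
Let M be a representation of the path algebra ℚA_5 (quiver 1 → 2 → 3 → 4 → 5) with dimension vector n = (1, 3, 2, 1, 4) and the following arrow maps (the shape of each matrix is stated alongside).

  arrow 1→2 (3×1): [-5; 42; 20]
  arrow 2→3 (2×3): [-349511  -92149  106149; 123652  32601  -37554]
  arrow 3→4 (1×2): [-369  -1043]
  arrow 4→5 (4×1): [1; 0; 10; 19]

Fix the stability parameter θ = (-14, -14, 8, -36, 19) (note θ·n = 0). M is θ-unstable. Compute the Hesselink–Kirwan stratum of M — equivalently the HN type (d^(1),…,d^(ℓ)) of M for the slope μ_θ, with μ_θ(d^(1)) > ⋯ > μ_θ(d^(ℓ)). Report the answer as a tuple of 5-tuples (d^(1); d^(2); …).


Interval decomposition of M: I[1,5], I[2,2], I[2,3], I[5,5]^3.
HN type (ℓ=3): μ^(1)=19; μ^(2)=8; μ^(3)=-14

((0, 0, 0, 0, 4); (0, 0, 1, 0, 0); (1, 3, 1, 1, 0))


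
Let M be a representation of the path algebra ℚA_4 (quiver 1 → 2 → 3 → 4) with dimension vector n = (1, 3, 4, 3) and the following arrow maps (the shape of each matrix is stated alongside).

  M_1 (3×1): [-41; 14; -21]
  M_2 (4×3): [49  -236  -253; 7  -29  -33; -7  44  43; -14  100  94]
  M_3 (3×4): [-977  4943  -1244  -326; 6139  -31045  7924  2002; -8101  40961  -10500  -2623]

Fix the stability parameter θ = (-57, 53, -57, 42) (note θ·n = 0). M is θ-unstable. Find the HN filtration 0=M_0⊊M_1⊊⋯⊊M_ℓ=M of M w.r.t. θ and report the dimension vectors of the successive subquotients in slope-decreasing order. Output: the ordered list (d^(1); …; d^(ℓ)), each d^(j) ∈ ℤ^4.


Via rank(M_{q-1}∘⋯∘M_p): M ≅ I[1,2], I[2,3], I[2,4], I[3,3], I[3,4], I[4,4].
μ_θ-semistable layers: μ^(1)=53; μ^(2)=42; μ^(3)=-2; μ^(4)=-57

((0, 1, 0, 0); (0, 0, 0, 3); (0, 2, 2, 0); (1, 0, 2, 0))


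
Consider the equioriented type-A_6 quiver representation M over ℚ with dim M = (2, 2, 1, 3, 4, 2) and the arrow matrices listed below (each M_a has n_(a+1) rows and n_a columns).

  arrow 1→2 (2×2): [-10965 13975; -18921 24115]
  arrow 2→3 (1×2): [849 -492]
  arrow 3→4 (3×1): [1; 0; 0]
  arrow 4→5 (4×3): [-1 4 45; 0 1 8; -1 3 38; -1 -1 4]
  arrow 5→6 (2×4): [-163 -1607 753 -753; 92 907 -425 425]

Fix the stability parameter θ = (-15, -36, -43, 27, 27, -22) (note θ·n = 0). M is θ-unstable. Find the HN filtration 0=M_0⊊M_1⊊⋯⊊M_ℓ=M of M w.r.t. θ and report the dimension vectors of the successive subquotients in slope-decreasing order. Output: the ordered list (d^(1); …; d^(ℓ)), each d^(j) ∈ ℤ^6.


Interval decomposition of M: I[1,1], I[1,6], I[2,2], I[4,5], I[4,6], I[5,5].
HN type (ℓ=5): μ^(1)=27; μ^(2)=32/3; μ^(3)=-15; μ^(4)=-94/3; μ^(5)=-36

((0, 0, 0, 1, 2, 0); (0, 0, 0, 2, 2, 2); (1, 0, 0, 0, 0, 0); (1, 1, 1, 0, 0, 0); (0, 1, 0, 0, 0, 0))


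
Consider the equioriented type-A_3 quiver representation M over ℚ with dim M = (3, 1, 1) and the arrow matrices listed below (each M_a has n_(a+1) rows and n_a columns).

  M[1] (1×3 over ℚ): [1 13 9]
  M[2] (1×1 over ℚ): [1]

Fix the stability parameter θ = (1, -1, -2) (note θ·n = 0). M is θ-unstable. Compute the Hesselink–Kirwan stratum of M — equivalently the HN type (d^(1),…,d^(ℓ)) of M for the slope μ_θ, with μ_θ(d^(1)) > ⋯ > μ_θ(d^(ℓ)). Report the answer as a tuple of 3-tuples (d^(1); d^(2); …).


Via rank(M_{q-1}∘⋯∘M_p): M ≅ I[1,1]^2, I[1,3].
μ_θ-semistable layers: μ^(1)=1; μ^(2)=-2/3

((2, 0, 0); (1, 1, 1))


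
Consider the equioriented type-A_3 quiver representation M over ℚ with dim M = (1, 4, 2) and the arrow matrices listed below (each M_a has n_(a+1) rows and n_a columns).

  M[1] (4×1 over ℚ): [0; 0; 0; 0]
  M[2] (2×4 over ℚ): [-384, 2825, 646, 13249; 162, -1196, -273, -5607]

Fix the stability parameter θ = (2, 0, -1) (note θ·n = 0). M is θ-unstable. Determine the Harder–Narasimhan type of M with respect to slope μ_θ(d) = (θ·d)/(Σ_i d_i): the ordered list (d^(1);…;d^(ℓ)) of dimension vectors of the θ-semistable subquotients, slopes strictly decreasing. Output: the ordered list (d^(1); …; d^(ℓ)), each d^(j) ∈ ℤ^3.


Barcode: M ≅ I[1,1], I[2,2]^2, I[2,3]^2. HN layers by μ_θ (3 steps, strictly decreasing):
  μ^(1)=2; μ^(2)=0; μ^(3)=-1/2

((1, 0, 0); (0, 2, 0); (0, 2, 2))


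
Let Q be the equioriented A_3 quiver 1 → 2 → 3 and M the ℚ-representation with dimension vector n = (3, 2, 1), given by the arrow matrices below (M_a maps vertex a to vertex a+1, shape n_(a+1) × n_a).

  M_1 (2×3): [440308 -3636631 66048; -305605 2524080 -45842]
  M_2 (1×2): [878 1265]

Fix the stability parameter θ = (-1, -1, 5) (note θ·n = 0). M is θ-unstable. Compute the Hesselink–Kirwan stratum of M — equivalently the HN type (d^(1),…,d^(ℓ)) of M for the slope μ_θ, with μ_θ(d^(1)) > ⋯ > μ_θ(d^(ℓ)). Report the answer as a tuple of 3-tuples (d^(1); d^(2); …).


Via rank(M_{q-1}∘⋯∘M_p): M ≅ I[1,1], I[1,2], I[1,3].
μ_θ-semistable layers: μ^(1)=5; μ^(2)=-1

((0, 0, 1); (3, 2, 0))


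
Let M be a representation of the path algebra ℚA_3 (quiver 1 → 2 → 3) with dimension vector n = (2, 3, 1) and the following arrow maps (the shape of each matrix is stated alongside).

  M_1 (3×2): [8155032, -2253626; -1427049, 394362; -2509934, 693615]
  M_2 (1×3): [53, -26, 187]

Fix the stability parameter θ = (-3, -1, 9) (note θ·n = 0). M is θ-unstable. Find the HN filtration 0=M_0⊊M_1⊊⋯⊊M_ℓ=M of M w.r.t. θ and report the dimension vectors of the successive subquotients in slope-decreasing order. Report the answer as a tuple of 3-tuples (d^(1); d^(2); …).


Interval decomposition of M: I[1,2], I[1,3], I[2,2].
HN type (ℓ=3): μ^(1)=9; μ^(2)=-1; μ^(3)=-3

((0, 0, 1); (0, 3, 0); (2, 0, 0))


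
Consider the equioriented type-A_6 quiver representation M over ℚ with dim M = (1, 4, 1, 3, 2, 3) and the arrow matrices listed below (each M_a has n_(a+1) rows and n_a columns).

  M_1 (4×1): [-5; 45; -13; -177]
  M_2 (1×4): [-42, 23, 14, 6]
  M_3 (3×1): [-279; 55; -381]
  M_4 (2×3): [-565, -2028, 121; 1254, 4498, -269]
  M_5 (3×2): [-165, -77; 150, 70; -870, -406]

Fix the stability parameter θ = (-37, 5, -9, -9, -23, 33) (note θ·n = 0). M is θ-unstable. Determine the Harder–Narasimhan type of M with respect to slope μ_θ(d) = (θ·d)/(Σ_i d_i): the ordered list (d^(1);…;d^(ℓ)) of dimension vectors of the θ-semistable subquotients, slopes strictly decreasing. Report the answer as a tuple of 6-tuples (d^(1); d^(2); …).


Barcode: M ≅ I[1,6], I[2,2]^3, I[4,4], I[4,5], I[6,6]^2. HN layers by μ_θ (5 steps, strictly decreasing):
  μ^(1)=33; μ^(2)=5; μ^(3)=-9; μ^(4)=-16; μ^(5)=-37

((0, 0, 0, 0, 0, 3); (0, 3, 0, 0, 0, 0); (0, 1, 1, 2, 1, 0); (0, 0, 0, 1, 1, 0); (1, 0, 0, 0, 0, 0))
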